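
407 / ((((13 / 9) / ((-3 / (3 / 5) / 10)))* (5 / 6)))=-10989 / 65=-169.06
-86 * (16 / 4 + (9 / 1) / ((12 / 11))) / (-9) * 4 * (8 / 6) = 16856 / 27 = 624.30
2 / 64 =1 / 32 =0.03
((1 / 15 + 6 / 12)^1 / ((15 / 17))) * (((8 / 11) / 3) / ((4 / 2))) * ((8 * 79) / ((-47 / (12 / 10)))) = -730592 / 581625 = -1.26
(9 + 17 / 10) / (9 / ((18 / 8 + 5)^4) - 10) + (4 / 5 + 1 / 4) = -719377 / 35352530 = -0.02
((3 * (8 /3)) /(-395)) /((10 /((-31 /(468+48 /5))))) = 31 /235815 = 0.00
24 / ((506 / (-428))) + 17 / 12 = -18.88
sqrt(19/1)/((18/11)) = 11 * sqrt(19)/18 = 2.66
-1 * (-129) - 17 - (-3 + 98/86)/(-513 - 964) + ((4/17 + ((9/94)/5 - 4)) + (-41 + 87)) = 78276223723/507452890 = 154.25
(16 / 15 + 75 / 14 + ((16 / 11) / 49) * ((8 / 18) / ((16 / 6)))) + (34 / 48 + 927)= 60419987 / 64680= 934.14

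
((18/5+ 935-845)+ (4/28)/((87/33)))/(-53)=-95059/53795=-1.77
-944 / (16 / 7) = -413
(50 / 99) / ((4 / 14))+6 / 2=472 / 99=4.77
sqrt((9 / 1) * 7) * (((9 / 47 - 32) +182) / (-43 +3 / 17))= -27693 * sqrt(7) / 2632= -27.84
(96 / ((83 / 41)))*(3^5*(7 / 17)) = 6695136 / 1411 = 4744.96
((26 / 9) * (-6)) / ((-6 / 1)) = 26 / 9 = 2.89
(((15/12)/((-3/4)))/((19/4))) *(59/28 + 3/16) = -1285/1596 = -0.81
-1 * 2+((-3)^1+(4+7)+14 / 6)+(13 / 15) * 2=151 / 15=10.07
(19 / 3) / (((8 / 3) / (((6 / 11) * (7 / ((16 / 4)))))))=399 / 176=2.27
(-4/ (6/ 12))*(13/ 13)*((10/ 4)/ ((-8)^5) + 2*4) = -524283/ 8192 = -64.00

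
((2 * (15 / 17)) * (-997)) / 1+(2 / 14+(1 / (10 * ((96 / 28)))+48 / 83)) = -4168871741 / 2370480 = -1758.66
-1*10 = -10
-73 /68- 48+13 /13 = -3269 /68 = -48.07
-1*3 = -3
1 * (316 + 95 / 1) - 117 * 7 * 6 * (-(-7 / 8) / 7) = -813 / 4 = -203.25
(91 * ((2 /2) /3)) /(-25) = -91 /75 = -1.21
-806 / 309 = -2.61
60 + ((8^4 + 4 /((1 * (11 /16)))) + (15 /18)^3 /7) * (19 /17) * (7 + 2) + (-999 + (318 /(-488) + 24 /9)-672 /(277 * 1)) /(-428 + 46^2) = 6170763384821225 /149341904096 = 41319.70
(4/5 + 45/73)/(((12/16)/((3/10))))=1034/1825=0.57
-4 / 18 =-2 / 9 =-0.22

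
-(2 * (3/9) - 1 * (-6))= -20/3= -6.67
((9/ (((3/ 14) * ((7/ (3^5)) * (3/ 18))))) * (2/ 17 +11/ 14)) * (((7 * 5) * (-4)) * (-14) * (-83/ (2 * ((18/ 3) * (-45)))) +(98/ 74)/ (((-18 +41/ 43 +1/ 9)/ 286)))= 4542942693870/ 2061233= 2203992.80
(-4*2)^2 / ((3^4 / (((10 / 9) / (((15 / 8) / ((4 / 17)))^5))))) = 0.00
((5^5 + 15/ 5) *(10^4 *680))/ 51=1251200000/ 3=417066666.67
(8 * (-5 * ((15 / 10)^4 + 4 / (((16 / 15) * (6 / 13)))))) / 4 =-1055 / 8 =-131.88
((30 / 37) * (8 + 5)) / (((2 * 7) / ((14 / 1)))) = 390 / 37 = 10.54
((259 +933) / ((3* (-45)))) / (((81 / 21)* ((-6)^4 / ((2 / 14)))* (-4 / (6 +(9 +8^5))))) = 4884667 / 2361960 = 2.07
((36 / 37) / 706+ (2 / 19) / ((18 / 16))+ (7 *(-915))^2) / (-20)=-2051201.25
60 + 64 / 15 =64.27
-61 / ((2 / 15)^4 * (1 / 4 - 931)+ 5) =-1029375 / 79411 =-12.96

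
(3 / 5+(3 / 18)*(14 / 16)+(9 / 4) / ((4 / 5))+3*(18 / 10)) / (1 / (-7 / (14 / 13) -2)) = -3655 / 48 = -76.15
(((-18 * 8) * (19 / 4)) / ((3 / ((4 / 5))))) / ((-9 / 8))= 2432 / 15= 162.13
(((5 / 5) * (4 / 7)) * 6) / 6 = 4 / 7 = 0.57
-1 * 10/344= -5/172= -0.03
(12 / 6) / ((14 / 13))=13 / 7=1.86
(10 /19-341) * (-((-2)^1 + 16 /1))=90566 /19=4766.63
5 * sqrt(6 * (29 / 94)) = 5 * sqrt(4089) / 47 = 6.80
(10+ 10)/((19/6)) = 120/19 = 6.32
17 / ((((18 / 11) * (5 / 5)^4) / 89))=16643 / 18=924.61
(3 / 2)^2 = 9 / 4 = 2.25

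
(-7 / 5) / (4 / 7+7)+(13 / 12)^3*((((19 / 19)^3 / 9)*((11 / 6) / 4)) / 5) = -17008301 / 98910720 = -0.17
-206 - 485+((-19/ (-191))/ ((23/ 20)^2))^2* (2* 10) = -7053180549011/ 10208879521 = -690.89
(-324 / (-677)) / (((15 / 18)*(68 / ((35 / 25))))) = 3402 / 287725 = 0.01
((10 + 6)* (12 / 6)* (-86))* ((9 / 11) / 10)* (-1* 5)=12384 / 11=1125.82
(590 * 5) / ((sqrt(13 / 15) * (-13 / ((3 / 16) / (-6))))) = 1475 * sqrt(195) / 2704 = 7.62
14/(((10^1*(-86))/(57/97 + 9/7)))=-636/20855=-0.03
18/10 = 1.80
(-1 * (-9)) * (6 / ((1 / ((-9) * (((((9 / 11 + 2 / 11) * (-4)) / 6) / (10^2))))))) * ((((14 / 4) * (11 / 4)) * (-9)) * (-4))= 56133 / 50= 1122.66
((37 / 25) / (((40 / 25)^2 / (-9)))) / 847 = -333 / 54208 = -0.01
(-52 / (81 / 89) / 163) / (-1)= 0.35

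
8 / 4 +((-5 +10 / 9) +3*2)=37 / 9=4.11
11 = 11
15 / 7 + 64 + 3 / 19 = 8818 / 133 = 66.30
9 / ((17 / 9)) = 81 / 17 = 4.76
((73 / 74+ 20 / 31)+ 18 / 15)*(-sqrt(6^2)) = -97437 / 5735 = -16.99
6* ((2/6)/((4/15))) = 15/2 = 7.50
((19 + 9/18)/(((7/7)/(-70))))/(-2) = 1365/2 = 682.50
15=15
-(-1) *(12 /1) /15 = 4 /5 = 0.80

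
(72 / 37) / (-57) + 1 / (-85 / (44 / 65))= -163532 / 3884075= -0.04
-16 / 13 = -1.23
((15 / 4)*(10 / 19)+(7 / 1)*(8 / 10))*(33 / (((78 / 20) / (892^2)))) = 12594565456 / 247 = 50990143.55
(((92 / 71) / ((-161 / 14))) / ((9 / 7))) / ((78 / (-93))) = 868 / 8307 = 0.10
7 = 7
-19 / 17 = -1.12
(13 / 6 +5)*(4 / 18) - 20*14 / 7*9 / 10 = -929 / 27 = -34.41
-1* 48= -48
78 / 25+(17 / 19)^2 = 35383 / 9025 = 3.92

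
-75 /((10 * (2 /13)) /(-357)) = 69615 /4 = 17403.75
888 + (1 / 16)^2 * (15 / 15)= 888.00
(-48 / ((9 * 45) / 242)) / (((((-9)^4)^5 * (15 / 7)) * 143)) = -2464 / 320050543209673650686325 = -0.00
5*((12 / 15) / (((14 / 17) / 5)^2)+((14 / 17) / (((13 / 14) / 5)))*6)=3037325 / 10829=280.48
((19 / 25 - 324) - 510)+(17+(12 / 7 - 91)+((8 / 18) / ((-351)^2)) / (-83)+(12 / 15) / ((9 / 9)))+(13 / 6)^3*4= -864.04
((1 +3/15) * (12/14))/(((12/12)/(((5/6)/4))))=3/14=0.21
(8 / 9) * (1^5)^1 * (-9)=-8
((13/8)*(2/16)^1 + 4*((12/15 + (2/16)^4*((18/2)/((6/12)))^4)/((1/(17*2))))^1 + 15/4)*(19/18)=2430841/640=3798.19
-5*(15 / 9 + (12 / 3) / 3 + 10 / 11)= -215 / 11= -19.55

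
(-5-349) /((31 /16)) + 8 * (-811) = -206792 /31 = -6670.71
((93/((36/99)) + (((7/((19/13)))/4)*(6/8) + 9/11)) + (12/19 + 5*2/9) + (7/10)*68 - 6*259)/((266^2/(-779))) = 7694769997/560387520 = 13.73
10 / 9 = 1.11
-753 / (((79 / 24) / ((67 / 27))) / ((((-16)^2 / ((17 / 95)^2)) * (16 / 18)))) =-2486655795200 / 616437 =-4033917.16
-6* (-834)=5004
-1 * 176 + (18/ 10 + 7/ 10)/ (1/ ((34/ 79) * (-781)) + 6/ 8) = -172.65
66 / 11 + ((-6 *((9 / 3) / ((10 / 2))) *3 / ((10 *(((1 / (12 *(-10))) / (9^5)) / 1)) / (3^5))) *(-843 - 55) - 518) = -8349686381488 / 5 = -1669937276297.60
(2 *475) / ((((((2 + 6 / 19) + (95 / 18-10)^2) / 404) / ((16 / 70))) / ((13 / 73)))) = 49143594240 / 77432341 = 634.66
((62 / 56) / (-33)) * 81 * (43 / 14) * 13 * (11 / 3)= -155961 / 392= -397.86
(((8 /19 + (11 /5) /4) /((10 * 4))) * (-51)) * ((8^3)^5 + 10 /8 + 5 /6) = -2648538793359074457 /60800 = -43561493311826.88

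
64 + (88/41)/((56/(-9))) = 18269/287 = 63.66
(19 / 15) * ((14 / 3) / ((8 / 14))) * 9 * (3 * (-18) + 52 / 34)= -415226 / 85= -4885.01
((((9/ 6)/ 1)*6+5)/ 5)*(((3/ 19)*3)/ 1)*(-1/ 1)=-126/ 95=-1.33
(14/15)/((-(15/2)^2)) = -56/3375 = -0.02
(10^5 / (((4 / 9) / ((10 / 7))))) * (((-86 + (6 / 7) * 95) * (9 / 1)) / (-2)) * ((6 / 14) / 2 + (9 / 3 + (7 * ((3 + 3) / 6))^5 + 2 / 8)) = 38126133000000 / 343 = 111154906705.54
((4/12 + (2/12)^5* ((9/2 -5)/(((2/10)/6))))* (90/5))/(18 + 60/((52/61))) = 11167/165456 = 0.07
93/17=5.47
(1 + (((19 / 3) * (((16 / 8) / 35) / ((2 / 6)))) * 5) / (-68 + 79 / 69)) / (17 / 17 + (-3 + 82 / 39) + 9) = 1157091 / 11463305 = 0.10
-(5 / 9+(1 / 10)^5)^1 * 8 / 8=-500009 / 900000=-0.56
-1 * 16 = -16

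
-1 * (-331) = 331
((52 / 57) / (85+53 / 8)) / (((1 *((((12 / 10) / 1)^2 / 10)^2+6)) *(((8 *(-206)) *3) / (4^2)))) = -0.00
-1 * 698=-698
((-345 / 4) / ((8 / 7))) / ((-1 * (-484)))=-2415 / 15488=-0.16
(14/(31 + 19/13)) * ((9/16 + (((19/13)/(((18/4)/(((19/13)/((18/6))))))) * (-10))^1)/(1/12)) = -521171/98748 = -5.28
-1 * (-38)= 38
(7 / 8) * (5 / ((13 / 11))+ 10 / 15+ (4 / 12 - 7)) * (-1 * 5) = 805 / 104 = 7.74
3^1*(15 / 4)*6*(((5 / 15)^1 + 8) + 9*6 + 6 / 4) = 17235 / 4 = 4308.75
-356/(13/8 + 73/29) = -82592/961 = -85.94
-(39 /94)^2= -1521 /8836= -0.17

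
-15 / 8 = -1.88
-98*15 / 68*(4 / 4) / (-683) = 0.03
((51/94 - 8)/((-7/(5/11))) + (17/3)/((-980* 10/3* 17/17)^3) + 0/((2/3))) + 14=7047981835920899/486596264000000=14.48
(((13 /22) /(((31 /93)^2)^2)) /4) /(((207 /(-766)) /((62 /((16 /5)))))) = -6945705 /8096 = -857.92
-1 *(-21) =21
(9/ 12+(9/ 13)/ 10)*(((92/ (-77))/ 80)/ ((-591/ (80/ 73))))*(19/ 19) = 1633/ 71976905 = 0.00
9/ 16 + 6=105/ 16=6.56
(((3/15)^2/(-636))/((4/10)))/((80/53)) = -1/9600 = -0.00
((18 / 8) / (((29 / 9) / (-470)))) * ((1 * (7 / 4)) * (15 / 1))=-8614.98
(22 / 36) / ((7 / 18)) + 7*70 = 3441 / 7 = 491.57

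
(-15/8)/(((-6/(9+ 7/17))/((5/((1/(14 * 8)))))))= 28000/17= 1647.06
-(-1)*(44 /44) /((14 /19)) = 19 /14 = 1.36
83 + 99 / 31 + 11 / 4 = 11029 / 124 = 88.94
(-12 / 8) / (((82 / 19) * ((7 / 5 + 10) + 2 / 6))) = -855 / 28864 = -0.03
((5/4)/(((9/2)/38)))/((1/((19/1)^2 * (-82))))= -2812190/9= -312465.56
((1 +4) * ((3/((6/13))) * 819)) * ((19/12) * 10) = 1685775/4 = 421443.75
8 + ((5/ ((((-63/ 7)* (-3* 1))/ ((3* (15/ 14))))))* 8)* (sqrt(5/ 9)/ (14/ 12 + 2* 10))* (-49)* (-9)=8 + 4200* sqrt(5)/ 127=81.95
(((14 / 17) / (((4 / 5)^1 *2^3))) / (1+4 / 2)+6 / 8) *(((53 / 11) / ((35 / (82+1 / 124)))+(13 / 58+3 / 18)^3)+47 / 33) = 259806077437217 / 25652537507520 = 10.13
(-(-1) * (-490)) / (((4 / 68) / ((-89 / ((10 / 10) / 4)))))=2965480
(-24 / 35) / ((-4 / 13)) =78 / 35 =2.23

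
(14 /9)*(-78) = -364 /3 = -121.33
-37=-37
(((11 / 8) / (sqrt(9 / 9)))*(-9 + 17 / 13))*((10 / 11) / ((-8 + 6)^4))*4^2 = -125 / 13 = -9.62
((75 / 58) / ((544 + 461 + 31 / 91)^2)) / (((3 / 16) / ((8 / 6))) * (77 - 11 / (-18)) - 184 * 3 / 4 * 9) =-9937200 / 9561931447721759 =-0.00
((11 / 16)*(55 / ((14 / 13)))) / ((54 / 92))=180895 / 3024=59.82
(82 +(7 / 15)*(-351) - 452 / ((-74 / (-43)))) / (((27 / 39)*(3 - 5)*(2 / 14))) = 1932931 / 1110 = 1741.38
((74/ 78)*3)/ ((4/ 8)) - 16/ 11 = 606/ 143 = 4.24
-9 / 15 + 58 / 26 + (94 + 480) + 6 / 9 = 112378 / 195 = 576.30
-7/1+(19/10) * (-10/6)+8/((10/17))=3.43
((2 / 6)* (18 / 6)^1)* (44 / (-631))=-44 / 631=-0.07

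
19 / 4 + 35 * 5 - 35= 579 / 4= 144.75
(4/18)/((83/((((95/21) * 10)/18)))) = 950/141183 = 0.01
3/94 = 0.03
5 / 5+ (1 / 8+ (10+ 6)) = 137 / 8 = 17.12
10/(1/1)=10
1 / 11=0.09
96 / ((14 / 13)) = 624 / 7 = 89.14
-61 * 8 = -488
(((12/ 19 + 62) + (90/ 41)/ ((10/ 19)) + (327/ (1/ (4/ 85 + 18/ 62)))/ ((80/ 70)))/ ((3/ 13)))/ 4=176.95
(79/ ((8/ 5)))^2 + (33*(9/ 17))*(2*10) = 3032585/ 1088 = 2787.30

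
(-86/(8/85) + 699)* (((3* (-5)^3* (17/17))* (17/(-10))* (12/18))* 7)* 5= -12777625/4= -3194406.25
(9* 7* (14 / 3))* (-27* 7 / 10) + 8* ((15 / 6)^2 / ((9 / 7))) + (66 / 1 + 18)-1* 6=-5439.71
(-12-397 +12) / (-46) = 397 / 46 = 8.63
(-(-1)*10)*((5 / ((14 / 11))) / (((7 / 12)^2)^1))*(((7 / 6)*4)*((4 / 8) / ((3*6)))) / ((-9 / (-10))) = 22000 / 1323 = 16.63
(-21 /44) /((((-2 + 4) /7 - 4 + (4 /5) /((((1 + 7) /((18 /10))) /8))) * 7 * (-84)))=-0.00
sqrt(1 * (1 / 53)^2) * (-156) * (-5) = 780 / 53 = 14.72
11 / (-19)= -11 / 19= -0.58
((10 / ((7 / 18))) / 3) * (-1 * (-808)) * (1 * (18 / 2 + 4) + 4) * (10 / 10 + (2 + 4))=824160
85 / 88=0.97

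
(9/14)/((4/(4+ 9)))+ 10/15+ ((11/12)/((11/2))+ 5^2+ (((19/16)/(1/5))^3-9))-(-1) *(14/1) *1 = 20836747/86016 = 242.24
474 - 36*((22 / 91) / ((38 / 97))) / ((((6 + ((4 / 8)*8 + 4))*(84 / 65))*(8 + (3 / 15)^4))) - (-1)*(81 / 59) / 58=8808312950413 / 18588028529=473.87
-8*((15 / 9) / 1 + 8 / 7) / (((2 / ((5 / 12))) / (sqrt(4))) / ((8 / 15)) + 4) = -944 / 357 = -2.64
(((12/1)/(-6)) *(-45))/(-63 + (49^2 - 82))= 15/376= 0.04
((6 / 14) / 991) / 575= 3 / 3988775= 0.00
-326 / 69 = -4.72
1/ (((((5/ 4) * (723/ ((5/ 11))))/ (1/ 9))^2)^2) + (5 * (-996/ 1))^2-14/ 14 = 650957500737216546068125615/ 26247864025785091041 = 24800399.00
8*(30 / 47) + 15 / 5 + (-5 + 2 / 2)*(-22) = 4517 / 47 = 96.11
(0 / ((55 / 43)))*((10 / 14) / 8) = 0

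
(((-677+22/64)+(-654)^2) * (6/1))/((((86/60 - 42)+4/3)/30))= -9224049825/4708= -1959228.93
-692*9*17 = -105876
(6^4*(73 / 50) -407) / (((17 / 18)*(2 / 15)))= 1002483 / 85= 11793.92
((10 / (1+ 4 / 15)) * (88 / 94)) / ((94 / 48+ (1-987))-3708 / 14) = -221760 / 37472959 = -0.01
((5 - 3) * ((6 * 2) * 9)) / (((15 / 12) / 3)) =2592 / 5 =518.40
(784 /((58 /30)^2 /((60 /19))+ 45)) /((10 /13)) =13759200 /623479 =22.07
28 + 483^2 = 233317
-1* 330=-330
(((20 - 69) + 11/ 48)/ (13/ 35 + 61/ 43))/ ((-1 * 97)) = 3523205/ 12543264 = 0.28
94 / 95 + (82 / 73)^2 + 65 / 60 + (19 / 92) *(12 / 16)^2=7714574431 / 2235622080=3.45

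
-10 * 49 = -490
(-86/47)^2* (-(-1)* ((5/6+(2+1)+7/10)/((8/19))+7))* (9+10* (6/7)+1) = 51246884/46389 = 1104.72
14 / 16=7 / 8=0.88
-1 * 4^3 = -64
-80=-80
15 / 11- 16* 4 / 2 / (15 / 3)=-277 / 55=-5.04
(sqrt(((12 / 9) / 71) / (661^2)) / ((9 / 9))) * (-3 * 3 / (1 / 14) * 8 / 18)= -112 * sqrt(213) / 140793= -0.01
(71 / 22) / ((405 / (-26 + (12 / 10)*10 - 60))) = -2627 / 4455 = -0.59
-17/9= -1.89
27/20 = 1.35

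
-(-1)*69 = 69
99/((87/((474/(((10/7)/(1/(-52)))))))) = -7.26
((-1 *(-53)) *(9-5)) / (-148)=-53 / 37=-1.43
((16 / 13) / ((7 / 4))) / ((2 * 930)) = 16 / 42315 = 0.00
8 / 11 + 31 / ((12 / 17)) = 5893 / 132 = 44.64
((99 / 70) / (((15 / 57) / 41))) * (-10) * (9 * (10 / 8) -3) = -2544993 / 140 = -18178.52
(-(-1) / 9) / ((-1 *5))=-1 / 45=-0.02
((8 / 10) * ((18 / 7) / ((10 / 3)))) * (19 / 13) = 2052 / 2275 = 0.90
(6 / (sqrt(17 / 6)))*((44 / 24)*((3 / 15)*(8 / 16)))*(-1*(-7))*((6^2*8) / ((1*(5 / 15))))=33264*sqrt(102) / 85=3952.35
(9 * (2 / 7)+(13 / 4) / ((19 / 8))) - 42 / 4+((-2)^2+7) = 1181 / 266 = 4.44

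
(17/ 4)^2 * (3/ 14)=3.87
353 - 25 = 328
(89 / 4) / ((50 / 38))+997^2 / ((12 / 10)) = 248507323 / 300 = 828357.74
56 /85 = 0.66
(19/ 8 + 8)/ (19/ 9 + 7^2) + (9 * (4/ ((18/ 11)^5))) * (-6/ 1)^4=1185395867/ 298080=3976.77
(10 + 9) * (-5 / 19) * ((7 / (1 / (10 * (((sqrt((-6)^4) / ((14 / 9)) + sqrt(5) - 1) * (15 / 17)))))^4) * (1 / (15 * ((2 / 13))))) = -671920835625000000 / 28647703 - 16505116875000000 * sqrt(5) / 4092529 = -32472648113.83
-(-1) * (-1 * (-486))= 486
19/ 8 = 2.38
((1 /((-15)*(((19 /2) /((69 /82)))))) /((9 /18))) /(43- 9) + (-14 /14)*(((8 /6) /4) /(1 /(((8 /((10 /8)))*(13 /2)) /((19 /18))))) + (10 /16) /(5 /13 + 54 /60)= -559559297 /44231620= -12.65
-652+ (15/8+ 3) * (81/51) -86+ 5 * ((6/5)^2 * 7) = -462303/680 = -679.86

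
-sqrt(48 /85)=-4*sqrt(255) /85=-0.75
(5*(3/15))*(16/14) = 8/7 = 1.14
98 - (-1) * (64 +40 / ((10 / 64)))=418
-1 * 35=-35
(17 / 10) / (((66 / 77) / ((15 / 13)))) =119 / 52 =2.29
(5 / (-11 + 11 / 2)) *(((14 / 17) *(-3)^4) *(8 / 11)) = -90720 / 2057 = -44.10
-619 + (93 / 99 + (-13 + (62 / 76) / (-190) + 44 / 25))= -749690927 / 1191300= -629.30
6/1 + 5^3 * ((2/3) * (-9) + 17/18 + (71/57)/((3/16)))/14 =32201/1596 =20.18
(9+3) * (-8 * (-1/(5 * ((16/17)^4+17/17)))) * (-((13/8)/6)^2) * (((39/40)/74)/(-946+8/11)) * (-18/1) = -6055356021/30584588470400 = -0.00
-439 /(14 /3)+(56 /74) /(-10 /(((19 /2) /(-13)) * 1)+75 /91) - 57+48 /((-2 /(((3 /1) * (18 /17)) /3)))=-38973352379 /220898510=-176.43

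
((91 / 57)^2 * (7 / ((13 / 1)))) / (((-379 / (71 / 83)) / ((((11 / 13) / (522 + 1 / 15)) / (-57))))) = 1339415 / 15206800156677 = 0.00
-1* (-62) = 62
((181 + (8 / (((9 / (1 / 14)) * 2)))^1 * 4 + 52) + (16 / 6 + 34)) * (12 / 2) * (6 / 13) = 67988 / 91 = 747.12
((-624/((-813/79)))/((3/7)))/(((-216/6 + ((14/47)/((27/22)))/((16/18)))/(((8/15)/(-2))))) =3326848/3150375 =1.06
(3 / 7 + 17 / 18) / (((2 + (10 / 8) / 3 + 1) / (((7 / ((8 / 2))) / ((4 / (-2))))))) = -173 / 492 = -0.35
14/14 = 1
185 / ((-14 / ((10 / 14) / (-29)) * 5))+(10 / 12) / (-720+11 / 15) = 980220 / 15331169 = 0.06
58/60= 29/30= 0.97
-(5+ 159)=-164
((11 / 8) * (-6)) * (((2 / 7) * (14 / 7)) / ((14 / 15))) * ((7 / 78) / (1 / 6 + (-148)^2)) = -99 / 4783870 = -0.00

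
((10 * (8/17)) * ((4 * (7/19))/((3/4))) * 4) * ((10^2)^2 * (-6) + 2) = -2150328320/969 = -2219121.07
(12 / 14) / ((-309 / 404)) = -808 / 721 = -1.12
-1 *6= -6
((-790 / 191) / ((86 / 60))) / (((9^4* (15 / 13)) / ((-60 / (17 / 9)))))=410800 / 33927903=0.01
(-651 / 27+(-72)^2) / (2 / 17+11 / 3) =789463 / 579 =1363.49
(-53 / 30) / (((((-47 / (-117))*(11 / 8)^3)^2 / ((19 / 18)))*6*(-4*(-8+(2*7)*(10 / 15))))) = 1045604352 / 19566891245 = 0.05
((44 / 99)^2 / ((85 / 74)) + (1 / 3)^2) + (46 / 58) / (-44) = 2328569 / 8785260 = 0.27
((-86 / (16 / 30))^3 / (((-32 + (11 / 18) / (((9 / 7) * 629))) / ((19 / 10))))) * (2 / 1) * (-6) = -155854612451925 / 52170544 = -2987406.31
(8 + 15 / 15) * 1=9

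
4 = 4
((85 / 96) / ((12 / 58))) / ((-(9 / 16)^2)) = -13.53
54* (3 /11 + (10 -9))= 756 /11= 68.73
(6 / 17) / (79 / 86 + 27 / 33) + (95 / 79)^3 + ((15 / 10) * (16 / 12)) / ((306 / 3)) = 81047554544 / 41313216927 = 1.96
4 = 4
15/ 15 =1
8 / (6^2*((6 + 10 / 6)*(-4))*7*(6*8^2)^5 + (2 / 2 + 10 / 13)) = -104 / 838815771562868713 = -0.00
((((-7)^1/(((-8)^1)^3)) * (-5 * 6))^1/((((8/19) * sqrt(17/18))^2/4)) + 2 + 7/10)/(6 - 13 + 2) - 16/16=365309/870400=0.42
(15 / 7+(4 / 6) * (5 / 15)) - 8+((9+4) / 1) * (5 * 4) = 16025 / 63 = 254.37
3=3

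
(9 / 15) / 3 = 1 / 5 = 0.20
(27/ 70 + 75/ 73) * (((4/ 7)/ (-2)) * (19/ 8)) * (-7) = 137199/ 20440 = 6.71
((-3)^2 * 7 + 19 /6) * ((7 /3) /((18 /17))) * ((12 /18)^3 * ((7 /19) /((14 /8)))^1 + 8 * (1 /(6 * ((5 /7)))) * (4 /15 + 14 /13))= 5061520534 /13504725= 374.80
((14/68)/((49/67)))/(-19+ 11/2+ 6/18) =-201/9401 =-0.02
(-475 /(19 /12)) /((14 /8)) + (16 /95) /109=-12425888 /72485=-171.43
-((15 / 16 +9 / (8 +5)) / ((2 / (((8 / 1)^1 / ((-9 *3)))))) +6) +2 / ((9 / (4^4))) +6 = 26737 / 468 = 57.13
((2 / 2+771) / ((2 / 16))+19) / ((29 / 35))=216825 / 29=7476.72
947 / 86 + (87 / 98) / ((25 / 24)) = 11.86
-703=-703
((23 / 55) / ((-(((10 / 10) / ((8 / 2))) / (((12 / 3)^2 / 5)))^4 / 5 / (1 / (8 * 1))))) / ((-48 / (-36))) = -36175872 / 6875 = -5261.95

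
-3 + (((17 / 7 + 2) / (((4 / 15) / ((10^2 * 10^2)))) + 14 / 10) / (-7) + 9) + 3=-5810344 / 245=-23715.69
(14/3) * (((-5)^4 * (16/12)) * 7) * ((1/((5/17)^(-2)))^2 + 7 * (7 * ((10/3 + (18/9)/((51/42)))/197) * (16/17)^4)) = 201375405595000/7552219383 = 26664.40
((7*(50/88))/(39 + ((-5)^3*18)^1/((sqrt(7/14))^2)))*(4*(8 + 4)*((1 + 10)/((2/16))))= -5600/1487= -3.77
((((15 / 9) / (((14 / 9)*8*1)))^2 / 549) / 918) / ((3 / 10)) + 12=12643900541 / 1053658368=12.00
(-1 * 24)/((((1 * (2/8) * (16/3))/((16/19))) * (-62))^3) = 5184/204336469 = 0.00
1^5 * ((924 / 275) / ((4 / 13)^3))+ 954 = 1069.34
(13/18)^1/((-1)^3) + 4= 59/18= 3.28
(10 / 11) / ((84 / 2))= 5 / 231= 0.02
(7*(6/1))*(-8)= -336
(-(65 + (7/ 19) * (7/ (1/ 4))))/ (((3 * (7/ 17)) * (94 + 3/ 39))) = -105417/ 162659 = -0.65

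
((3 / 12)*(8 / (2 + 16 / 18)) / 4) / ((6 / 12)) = 9 / 26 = 0.35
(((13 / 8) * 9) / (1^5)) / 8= 117 / 64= 1.83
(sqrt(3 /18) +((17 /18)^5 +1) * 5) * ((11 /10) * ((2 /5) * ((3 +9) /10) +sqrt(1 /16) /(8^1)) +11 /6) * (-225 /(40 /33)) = -418620420295 /107495424 - 1897401 * sqrt(6) /25600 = -4075.86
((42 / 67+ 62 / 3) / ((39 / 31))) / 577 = 0.03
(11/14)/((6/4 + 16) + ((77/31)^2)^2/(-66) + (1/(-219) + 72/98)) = 15573334623/349901079068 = 0.04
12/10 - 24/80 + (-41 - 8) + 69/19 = -8449/190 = -44.47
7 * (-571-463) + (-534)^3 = -152280542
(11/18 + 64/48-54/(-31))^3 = 8703679193/173741112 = 50.10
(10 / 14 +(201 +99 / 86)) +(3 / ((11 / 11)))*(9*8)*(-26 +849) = 107138461 / 602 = 177970.87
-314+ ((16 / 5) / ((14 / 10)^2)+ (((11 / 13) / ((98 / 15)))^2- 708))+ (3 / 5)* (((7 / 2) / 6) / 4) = -33119290157 / 32461520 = -1020.26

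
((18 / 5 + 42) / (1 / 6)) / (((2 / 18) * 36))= 342 / 5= 68.40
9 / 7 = 1.29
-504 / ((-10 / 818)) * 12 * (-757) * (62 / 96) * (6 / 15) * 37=-89491779972 / 25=-3579671198.88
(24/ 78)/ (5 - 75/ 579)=193/ 3055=0.06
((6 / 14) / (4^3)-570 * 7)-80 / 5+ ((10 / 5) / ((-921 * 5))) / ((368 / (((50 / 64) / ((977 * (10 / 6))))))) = -49523234227787 / 12362285824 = -4005.99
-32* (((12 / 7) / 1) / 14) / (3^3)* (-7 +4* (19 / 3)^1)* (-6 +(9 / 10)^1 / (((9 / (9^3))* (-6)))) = 21296 / 441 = 48.29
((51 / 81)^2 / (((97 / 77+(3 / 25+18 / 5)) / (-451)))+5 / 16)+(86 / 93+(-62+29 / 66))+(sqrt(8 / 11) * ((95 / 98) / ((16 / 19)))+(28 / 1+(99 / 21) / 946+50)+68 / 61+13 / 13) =-5638084013733335 / 350030307532752+1805 * sqrt(22) / 8624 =-15.13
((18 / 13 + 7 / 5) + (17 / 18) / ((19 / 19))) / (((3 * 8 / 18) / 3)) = 4363 / 520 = 8.39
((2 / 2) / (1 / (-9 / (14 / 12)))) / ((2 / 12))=-324 / 7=-46.29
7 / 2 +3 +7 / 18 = 6.89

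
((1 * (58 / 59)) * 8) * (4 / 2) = 928 / 59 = 15.73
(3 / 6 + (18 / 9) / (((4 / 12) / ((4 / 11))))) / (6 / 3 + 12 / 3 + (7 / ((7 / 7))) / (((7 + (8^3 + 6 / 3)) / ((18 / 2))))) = 30739 / 70158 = 0.44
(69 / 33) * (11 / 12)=23 / 12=1.92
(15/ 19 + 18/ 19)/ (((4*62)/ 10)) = 0.07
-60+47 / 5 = -253 / 5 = -50.60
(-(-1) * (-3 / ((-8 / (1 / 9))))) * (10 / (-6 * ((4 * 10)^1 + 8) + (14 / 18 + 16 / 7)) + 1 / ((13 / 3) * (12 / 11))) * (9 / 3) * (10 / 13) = 823505 / 48539504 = 0.02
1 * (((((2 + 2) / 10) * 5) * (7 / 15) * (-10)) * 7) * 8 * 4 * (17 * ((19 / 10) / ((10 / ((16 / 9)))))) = -8103424 / 675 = -12005.07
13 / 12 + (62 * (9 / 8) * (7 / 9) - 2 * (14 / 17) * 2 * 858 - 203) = -151675 / 51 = -2974.02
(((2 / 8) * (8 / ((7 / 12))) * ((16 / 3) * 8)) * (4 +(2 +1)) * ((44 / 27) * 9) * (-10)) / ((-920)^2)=-1408 / 7935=-0.18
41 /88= 0.47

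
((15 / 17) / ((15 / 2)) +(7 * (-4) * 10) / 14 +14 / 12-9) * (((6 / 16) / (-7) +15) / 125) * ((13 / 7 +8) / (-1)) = 54422577 / 1666000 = 32.67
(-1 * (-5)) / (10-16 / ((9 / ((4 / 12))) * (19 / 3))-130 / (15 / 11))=-855 / 14608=-0.06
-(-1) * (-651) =-651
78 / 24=13 / 4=3.25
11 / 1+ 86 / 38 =13.26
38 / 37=1.03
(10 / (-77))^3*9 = -9000 / 456533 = -0.02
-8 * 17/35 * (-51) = 6936/35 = 198.17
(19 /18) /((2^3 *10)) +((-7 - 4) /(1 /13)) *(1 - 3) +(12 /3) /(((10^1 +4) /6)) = 287.73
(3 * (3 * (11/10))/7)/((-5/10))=-99/35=-2.83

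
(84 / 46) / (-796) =-21 / 9154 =-0.00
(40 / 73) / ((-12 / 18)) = -60 / 73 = -0.82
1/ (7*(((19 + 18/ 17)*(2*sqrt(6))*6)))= 17*sqrt(6)/ 171864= 0.00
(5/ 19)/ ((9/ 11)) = 55/ 171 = 0.32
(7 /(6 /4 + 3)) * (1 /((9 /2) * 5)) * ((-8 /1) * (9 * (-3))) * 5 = 224 /3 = 74.67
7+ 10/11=87/11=7.91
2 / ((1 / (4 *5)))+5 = 45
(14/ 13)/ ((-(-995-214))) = 14/ 15717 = 0.00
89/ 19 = 4.68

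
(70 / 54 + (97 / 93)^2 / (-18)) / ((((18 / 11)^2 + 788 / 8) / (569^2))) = 7537324759481 / 1905936885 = 3954.66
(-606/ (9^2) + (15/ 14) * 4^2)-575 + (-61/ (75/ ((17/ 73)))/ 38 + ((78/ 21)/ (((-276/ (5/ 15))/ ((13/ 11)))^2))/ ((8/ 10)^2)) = -91067416945138793/ 161083308355200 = -565.34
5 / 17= 0.29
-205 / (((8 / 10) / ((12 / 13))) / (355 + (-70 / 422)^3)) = -10254518087250 / 122121103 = -83970.07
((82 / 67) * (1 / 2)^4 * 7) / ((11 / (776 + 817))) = 457191 / 5896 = 77.54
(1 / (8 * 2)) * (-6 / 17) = -3 / 136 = -0.02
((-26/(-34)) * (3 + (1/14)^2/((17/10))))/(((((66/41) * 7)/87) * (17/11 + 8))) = 1.86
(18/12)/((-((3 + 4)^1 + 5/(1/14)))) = -3/154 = -0.02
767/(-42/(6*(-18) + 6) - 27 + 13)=-13039/231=-56.45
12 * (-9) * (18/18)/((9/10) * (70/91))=-156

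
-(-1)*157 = 157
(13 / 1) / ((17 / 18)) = 13.76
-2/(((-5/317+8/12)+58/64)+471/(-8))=60864/1744297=0.03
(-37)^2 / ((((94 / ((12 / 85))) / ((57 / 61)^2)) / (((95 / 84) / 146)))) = 84509739 / 6076973476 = 0.01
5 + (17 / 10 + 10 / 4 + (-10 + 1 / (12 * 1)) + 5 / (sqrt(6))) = -43 / 60 + 5 * sqrt(6) / 6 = 1.32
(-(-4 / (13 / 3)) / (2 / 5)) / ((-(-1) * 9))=10 / 39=0.26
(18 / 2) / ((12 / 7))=21 / 4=5.25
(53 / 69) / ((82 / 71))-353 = -1993511 / 5658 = -352.33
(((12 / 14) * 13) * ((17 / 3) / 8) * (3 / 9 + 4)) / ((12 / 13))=37.05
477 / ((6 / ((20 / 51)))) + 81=1907 / 17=112.18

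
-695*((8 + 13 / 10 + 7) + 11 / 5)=-25715 / 2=-12857.50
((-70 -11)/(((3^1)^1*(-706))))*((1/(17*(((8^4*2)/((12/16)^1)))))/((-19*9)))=-9/7472349184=-0.00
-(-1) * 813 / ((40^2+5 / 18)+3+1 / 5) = 73170 / 144313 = 0.51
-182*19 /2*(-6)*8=82992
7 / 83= 0.08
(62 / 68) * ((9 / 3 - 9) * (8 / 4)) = -186 / 17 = -10.94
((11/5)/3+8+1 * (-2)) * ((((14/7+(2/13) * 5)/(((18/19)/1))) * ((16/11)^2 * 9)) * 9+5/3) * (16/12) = 958194676/212355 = 4512.23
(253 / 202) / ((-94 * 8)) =-253 / 151904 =-0.00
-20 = -20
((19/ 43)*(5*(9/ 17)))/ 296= 0.00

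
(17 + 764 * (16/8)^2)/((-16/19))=-58387/16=-3649.19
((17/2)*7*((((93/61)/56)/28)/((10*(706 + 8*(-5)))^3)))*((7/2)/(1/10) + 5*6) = 6851/538194527539200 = 0.00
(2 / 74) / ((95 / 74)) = 2 / 95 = 0.02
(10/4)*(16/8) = 5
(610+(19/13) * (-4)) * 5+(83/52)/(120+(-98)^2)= 1527446003/505648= 3020.77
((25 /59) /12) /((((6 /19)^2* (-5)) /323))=-583015 /25488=-22.87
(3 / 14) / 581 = 3 / 8134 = 0.00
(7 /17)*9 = 63 /17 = 3.71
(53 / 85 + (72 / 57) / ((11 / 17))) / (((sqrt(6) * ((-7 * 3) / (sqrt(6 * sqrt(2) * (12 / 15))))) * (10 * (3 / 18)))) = -91514 * 2^(1 / 4) * sqrt(5) / 3108875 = -0.08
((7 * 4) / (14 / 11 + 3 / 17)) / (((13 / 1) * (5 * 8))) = 1309 / 35230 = 0.04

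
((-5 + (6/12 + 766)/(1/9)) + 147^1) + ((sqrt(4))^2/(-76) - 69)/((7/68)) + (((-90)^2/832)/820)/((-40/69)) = 6369.68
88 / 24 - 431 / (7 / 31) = -1905.05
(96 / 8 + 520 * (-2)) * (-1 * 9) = 9252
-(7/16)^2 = -49/256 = -0.19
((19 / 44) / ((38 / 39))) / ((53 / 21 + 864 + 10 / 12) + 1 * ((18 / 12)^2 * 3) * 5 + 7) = 273 / 559394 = 0.00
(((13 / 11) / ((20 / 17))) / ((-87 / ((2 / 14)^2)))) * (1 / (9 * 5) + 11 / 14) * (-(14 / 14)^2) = 112489 / 590851800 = 0.00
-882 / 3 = -294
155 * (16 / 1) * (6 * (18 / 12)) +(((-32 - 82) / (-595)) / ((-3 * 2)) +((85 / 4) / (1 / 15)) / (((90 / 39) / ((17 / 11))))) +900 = 1226974603 / 52360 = 23433.43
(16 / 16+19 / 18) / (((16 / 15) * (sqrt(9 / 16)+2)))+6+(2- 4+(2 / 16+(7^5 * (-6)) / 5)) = -13307959 / 660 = -20163.57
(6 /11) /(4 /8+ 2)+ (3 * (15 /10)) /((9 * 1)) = 79 /110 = 0.72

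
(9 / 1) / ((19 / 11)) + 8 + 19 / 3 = 1114 / 57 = 19.54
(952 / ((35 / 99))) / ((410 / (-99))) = -666468 / 1025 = -650.21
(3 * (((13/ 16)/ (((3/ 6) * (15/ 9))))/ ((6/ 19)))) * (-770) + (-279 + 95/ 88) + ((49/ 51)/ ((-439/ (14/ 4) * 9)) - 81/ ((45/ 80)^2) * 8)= -20963863675/ 2216511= -9458.05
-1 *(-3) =3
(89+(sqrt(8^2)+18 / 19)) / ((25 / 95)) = 1861 / 5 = 372.20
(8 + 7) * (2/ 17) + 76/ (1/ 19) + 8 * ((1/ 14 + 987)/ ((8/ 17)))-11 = 4335165/ 238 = 18214.98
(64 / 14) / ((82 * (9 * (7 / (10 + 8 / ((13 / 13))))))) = 32 / 2009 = 0.02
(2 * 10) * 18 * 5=1800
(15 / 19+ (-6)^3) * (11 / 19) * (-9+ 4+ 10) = -224895 / 361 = -622.98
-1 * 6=-6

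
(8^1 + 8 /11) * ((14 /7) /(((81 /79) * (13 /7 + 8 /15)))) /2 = 88480 /24849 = 3.56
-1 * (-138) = 138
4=4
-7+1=-6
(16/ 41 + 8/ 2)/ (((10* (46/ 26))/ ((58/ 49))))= 13572/ 46207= 0.29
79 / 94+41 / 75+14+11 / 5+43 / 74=2369584 / 130425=18.17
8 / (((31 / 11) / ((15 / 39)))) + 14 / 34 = 10301 / 6851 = 1.50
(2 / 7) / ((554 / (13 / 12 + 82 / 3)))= 341 / 23268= 0.01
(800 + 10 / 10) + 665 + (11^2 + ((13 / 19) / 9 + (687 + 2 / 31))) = 2274.14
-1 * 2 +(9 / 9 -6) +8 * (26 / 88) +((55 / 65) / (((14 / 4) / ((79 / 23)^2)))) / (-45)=-111989327 / 23828805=-4.70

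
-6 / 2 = -3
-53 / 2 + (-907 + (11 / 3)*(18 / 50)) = -46609 / 50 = -932.18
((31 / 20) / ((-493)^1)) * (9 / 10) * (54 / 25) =-7533 / 1232500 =-0.01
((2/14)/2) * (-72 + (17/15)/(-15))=-16217/3150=-5.15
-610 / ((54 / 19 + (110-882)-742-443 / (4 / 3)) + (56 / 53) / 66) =81083640 / 245031023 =0.33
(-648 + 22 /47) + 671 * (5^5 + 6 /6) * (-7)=-690123068 /47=-14683469.53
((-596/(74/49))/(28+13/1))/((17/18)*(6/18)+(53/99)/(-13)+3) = -112756644/38348243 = -2.94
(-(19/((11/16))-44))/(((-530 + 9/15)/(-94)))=2.91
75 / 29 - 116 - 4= -117.41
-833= -833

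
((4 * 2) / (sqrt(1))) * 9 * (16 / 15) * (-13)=-998.40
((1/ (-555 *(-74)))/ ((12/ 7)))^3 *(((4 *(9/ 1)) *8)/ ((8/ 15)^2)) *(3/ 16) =343/ 630552922275840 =0.00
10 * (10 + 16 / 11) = 1260 / 11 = 114.55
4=4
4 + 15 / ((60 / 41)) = 57 / 4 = 14.25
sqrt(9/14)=3 * sqrt(14)/14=0.80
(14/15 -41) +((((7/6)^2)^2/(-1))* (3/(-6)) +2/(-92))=-11673437/298080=-39.16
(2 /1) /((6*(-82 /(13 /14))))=-13 /3444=-0.00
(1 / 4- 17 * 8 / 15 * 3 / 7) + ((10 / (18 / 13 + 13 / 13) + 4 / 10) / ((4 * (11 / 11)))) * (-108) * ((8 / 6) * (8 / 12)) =-494243 / 4340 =-113.88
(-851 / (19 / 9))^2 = 58660281 / 361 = 162493.85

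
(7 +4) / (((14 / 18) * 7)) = 99 / 49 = 2.02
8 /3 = 2.67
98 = 98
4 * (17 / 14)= 34 / 7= 4.86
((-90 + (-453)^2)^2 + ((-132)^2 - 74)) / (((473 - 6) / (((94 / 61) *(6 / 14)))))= 11864817666102 / 199409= 59499910.57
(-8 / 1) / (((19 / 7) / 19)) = -56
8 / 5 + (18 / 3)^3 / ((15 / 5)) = 368 / 5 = 73.60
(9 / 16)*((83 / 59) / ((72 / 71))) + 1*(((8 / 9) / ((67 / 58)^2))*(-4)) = -1.88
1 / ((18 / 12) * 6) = 1 / 9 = 0.11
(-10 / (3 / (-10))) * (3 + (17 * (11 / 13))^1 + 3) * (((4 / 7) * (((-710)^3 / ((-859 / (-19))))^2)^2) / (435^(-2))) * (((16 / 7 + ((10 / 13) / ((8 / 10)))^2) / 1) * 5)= 271502660480932617163768855043559548062500000000000000 / 58613653452942133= 4632071957413609156272235000000000000.00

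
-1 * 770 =-770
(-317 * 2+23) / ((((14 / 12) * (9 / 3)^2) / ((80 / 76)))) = -24440 / 399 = -61.25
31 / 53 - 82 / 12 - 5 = -3577 / 318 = -11.25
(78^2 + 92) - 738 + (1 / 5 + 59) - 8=27446 / 5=5489.20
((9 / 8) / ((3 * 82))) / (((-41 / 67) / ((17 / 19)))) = -3417 / 511024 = -0.01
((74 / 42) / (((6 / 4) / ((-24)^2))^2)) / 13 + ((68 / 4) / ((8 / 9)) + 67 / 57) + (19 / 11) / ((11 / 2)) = 20005.49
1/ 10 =0.10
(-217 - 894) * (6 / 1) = -6666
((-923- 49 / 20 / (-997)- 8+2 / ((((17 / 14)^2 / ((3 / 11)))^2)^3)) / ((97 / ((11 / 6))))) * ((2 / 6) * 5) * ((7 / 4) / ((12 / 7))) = -938886076913950327037051366659 / 31361087104905642296277884544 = -29.94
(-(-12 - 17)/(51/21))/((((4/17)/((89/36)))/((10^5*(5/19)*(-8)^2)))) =211309941.52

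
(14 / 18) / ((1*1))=7 / 9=0.78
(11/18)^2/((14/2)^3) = 121/111132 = 0.00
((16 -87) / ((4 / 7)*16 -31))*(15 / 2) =2485 / 102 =24.36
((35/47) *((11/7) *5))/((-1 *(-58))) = 275/2726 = 0.10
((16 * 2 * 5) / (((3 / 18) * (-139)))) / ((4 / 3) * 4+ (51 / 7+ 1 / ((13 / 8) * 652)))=-42719040 / 78059203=-0.55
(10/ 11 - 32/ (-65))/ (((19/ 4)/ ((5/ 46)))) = 0.03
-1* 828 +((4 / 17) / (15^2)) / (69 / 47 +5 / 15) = -828.00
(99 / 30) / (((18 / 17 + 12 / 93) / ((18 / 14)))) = 156519 / 43820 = 3.57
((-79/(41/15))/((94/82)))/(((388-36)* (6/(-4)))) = 395/8272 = 0.05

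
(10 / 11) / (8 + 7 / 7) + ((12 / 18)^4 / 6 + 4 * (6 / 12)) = 5704 / 2673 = 2.13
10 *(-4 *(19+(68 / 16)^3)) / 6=-10215 / 16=-638.44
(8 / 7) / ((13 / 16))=128 / 91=1.41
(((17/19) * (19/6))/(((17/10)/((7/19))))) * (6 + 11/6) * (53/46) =87185/15732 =5.54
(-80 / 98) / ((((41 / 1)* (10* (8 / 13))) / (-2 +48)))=-299 / 2009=-0.15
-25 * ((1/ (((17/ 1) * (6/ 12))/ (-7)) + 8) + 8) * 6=-2276.47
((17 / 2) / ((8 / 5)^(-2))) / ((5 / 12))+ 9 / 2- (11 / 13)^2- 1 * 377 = -13561911 / 42250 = -320.99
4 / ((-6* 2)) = -1 / 3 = -0.33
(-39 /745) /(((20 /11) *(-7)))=429 /104300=0.00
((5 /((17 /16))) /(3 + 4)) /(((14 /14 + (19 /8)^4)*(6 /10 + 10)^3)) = 40960000 /2381380365371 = 0.00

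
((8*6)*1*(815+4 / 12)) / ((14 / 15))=293520 / 7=41931.43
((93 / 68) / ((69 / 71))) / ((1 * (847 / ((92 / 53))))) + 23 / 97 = 17765878 / 74025259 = 0.24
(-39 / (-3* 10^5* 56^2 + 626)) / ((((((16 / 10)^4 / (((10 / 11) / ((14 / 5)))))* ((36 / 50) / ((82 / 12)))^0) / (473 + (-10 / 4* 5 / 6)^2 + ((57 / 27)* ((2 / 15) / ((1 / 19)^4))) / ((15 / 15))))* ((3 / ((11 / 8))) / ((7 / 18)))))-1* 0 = 3260815309375 / 239719413587116032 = 0.00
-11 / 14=-0.79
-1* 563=-563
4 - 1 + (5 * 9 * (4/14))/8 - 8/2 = 17/28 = 0.61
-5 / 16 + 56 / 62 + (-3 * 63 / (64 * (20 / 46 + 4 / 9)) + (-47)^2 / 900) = -3639811 / 11606400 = -0.31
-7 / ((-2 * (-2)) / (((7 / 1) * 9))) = -110.25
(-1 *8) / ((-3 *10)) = 4 / 15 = 0.27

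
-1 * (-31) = 31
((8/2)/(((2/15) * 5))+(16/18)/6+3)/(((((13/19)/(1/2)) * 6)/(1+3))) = 361/81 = 4.46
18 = 18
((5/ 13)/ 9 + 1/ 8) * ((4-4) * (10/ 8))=0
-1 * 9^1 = -9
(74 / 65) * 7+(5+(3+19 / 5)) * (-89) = -13549 / 13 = -1042.23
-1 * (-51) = 51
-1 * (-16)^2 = -256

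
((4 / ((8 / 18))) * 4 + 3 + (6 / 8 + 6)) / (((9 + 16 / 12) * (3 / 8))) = 366 / 31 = 11.81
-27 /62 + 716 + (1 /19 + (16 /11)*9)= 9442599 /12958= 728.71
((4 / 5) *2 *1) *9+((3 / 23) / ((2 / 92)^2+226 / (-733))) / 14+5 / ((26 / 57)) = 3668893379 / 144836510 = 25.33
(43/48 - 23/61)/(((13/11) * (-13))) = -16709/494832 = -0.03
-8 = -8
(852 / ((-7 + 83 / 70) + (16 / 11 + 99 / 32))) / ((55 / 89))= -5661824 / 5199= -1089.02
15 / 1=15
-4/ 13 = -0.31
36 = 36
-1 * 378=-378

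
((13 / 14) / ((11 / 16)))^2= 10816 / 5929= 1.82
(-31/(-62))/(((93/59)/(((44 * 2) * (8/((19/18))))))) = 211.56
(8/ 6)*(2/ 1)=8/ 3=2.67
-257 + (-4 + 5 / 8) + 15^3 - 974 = 17125 / 8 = 2140.62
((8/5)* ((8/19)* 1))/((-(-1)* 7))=64/665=0.10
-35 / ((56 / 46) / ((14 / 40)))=-161 / 16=-10.06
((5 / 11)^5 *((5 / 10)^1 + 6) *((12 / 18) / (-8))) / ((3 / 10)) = -203125 / 5797836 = -0.04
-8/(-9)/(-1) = -8/9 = -0.89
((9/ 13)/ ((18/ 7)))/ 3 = 7/ 78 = 0.09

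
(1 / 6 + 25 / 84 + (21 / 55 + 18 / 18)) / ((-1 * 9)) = -2843 / 13860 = -0.21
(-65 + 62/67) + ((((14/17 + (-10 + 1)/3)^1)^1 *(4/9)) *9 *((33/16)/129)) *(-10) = -6140021/97954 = -62.68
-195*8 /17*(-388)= 605280 /17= 35604.71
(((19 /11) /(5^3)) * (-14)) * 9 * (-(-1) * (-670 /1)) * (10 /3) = 213864 /55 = 3888.44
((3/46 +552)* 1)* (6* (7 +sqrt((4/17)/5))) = 30474* sqrt(85)/391 +533295/23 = 23905.30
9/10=0.90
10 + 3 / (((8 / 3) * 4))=329 / 32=10.28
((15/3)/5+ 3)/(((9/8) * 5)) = 32/45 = 0.71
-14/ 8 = -7/ 4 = -1.75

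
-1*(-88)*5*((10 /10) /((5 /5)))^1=440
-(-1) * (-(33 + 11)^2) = -1936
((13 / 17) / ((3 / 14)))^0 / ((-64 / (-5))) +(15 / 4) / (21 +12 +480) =935 / 10944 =0.09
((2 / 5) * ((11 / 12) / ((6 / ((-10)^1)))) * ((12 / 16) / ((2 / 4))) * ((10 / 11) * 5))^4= 390625 / 1296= 301.41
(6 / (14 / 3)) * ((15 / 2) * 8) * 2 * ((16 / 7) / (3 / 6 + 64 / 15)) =518400 / 7007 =73.98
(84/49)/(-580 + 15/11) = -132/44555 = -0.00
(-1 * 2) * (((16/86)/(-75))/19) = 16/61275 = 0.00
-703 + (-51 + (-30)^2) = 146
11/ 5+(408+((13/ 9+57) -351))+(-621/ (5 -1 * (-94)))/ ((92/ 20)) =57559/ 495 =116.28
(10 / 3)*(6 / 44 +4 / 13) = 635 / 429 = 1.48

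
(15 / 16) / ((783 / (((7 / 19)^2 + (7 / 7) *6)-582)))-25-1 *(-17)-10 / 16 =-14041933 / 1507536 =-9.31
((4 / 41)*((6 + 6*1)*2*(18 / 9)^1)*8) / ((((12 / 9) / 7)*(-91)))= -1152 / 533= -2.16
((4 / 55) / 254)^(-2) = 48790225 / 4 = 12197556.25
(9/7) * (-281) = -2529/7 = -361.29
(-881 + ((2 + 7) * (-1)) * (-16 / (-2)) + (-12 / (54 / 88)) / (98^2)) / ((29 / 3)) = -20593421 / 208887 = -98.59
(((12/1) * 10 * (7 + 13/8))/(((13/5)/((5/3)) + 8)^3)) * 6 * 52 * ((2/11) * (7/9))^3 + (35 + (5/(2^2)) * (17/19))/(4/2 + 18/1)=425230988193547/149145139983312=2.85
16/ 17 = 0.94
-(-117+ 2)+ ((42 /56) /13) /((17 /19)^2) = 1729303 /15028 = 115.07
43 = 43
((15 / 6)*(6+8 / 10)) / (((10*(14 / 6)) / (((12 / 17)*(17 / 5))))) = 306 / 175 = 1.75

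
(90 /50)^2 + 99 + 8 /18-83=4429 /225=19.68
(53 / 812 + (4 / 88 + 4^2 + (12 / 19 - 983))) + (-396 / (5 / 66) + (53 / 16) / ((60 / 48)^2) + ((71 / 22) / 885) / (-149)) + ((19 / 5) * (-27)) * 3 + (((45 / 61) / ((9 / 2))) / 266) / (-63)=-931551199062217883 / 143334583415100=-6499.14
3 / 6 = 1 / 2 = 0.50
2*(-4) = -8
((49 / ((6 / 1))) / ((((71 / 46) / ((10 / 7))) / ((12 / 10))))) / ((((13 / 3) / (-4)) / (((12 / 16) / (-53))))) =5796 / 48919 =0.12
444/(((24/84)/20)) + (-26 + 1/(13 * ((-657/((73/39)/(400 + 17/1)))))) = 59088650633/1902771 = 31054.00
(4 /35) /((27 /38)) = 152 /945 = 0.16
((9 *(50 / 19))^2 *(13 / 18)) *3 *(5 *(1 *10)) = 21937500 / 361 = 60768.70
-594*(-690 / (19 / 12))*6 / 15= 1967328 / 19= 103543.58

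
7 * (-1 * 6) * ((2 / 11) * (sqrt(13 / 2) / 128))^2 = -273 / 495616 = -0.00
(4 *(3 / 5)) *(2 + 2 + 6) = 24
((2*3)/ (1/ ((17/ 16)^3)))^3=3201872665419/ 8589934592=372.75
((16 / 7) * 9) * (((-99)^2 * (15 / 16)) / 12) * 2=31503.21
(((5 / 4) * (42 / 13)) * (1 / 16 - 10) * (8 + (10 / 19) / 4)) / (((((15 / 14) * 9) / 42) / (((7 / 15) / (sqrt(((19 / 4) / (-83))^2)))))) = -1087885897 / 93860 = -11590.52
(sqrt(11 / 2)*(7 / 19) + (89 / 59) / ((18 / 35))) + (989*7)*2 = 7*sqrt(22) / 38 + 14707567 / 1062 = 13849.80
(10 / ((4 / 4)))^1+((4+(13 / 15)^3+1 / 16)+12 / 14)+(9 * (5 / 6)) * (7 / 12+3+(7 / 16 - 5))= 6219503 / 756000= 8.23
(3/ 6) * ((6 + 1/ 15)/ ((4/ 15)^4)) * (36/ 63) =43875/ 128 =342.77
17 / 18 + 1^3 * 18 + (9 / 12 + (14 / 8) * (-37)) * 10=-11179 / 18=-621.06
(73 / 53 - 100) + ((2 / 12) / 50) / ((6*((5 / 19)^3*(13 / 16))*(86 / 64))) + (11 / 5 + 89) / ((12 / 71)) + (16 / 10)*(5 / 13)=367984558853 / 833259375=441.62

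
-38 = -38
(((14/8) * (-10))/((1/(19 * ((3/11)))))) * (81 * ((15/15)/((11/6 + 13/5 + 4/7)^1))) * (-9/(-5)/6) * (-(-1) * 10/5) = -10180485/11561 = -880.59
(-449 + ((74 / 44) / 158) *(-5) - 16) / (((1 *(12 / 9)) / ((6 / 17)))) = -123.10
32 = 32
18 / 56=9 / 28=0.32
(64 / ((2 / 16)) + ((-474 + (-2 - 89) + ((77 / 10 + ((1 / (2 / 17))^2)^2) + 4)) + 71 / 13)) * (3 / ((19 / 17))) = 274971243 / 19760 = 13915.55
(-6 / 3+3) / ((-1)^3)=-1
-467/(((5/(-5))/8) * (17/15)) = 56040/17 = 3296.47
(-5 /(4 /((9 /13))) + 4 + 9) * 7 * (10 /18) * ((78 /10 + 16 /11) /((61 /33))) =2248253 /9516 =236.26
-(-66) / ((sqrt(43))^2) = 1.53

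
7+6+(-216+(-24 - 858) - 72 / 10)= -5461 / 5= -1092.20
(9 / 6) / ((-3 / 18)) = -9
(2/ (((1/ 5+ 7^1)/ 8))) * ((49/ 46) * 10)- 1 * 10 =2830/ 207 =13.67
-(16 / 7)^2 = -256 / 49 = -5.22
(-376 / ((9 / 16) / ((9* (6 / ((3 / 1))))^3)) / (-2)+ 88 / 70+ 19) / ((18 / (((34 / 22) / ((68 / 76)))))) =1296220831 / 6930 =187044.85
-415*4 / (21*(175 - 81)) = -830 / 987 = -0.84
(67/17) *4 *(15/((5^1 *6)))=134/17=7.88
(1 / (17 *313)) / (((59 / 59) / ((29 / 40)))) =29 / 212840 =0.00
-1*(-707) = 707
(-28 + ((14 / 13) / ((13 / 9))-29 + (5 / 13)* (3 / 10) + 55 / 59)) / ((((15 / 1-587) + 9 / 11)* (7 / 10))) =60551425 / 438534551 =0.14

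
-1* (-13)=13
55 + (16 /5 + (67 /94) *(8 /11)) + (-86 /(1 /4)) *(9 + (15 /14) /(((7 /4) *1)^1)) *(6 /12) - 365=-248211182 /126665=-1959.59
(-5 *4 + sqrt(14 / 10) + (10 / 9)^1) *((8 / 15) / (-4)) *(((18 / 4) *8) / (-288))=-17 / 54 + sqrt(35) / 300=-0.30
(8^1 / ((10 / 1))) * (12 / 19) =48 / 95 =0.51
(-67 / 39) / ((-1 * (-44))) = -67 / 1716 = -0.04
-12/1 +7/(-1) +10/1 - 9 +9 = -9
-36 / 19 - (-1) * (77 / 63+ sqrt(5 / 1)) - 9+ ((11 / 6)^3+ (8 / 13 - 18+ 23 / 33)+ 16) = -2463761 / 586872+ sqrt(5) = -1.96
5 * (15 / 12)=6.25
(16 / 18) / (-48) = -1 / 54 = -0.02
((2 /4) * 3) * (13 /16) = 39 /32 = 1.22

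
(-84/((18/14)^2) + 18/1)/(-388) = 443/5238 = 0.08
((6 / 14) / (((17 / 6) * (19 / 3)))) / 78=9 / 29393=0.00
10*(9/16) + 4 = 77/8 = 9.62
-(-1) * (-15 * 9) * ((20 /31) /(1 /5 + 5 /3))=-10125 /217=-46.66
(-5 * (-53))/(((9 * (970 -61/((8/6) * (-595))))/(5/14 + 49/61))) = 44644550/1267521867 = 0.04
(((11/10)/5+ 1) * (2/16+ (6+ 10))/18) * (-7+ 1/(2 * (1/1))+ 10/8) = -18361/3200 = -5.74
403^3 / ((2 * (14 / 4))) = 65450827 / 7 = 9350118.14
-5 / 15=-1 / 3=-0.33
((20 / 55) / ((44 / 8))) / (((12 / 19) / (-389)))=-14782 / 363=-40.72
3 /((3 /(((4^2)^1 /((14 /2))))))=16 /7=2.29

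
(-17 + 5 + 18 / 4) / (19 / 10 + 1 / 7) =-525 / 143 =-3.67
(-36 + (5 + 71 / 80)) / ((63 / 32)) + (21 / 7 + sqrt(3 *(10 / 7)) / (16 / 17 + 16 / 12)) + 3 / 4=-10.64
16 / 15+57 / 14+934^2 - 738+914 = 183232799 / 210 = 872537.14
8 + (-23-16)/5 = 1/5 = 0.20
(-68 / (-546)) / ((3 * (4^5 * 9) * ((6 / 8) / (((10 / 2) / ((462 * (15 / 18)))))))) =17 / 217945728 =0.00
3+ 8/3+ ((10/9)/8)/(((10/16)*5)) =257/45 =5.71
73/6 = 12.17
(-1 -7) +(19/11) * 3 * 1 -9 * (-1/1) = 68/11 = 6.18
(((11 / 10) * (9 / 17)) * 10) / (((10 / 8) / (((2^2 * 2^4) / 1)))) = 25344 / 85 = 298.16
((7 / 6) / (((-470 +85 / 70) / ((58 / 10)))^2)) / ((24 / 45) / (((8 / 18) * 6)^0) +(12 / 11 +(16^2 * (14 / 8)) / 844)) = 669522623 / 8079196795330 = 0.00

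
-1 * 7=-7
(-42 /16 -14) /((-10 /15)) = 399 /16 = 24.94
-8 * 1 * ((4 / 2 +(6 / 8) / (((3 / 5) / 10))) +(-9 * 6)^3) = 1259596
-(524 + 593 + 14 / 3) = -3365 / 3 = -1121.67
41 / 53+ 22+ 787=42918 / 53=809.77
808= 808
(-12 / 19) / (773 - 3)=-6 / 7315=-0.00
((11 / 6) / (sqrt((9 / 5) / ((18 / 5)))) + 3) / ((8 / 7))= 4.89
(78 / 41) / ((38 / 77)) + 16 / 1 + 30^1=38837 / 779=49.85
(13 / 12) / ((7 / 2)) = 13 / 42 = 0.31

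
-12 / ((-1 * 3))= 4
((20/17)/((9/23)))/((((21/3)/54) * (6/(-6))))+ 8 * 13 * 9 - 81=98985/119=831.81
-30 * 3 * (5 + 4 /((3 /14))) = -2130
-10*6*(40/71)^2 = -19.04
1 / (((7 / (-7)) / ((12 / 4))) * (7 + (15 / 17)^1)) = -0.38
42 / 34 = 21 / 17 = 1.24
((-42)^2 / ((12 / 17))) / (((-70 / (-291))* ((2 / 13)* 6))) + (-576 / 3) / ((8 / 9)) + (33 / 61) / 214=2881912659 / 261080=11038.43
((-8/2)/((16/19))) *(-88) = 418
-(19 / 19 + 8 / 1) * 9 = -81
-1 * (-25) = 25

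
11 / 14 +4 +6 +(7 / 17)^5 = 214633705 / 19877998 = 10.80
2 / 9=0.22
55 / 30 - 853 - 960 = -10867 / 6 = -1811.17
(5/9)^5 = 3125/59049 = 0.05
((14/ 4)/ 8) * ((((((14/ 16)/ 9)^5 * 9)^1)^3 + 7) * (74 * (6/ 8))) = 18015972997469679670172263333/ 105995796271187792177922048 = 169.97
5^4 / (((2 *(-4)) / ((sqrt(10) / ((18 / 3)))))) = -625 *sqrt(10) / 48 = -41.18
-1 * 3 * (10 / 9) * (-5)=50 / 3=16.67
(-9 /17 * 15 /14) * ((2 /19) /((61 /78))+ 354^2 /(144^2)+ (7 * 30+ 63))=-2795621505 /17653888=-158.36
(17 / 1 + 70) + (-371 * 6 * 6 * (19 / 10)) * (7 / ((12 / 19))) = -2811681 / 10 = -281168.10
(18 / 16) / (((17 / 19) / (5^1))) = 855 / 136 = 6.29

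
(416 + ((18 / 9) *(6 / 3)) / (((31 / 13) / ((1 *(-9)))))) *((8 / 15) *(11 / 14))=546832 / 3255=168.00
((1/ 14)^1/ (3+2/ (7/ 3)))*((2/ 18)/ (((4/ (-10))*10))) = -1/ 1944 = -0.00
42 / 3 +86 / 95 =14.91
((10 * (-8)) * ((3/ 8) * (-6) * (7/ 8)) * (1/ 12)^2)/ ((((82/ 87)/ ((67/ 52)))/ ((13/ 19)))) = 204015/ 199424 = 1.02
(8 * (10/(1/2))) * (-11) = -1760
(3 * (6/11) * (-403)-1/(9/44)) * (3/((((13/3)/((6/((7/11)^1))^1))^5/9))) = -5458613723513280/6240321451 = -874732.78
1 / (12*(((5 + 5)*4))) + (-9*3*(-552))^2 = 222129216.00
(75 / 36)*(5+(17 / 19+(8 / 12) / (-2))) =7925 / 684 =11.59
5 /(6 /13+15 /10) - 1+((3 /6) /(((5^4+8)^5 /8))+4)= 9587022152615141 /1727696571672681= 5.55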